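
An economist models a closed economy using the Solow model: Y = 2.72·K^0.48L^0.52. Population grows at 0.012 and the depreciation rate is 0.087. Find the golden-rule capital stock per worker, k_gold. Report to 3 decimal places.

k_gold ≈ 142.621

The effective depreciation rate is n + δ = 0.012 + 0.087 = 0.099.
Golden rule sets MPK = n+δ: 0.48·2.72·k^(0.48−1) = 0.099, so k_gold = (0.48·2.72/0.099)^(1/0.52) ≈ 142.6207.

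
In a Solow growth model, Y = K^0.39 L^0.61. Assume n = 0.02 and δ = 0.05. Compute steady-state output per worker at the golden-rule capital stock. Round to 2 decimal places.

y_gold ≈ 3.00

The effective depreciation rate is n + δ = 0.02 + 0.05 = 0.07.
Maximizing c = f(k) − (n+δ)·k gives f'(k) = n+δ, i.e. 0.39·k^(0.39−1) = 0.07, so k_gold = (0.39/0.07)^(1/0.61) ≈ 16.7069.
Output: y_gold = k_gold^0.39 = 16.7069^0.39 ≈ 2.9987.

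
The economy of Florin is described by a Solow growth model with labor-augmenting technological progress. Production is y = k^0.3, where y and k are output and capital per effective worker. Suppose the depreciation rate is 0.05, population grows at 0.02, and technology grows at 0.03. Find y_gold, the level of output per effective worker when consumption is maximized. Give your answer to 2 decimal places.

y_gold ≈ 1.60

The effective depreciation rate is n + g + δ = 0.02 + 0.03 + 0.05 = 0.1.
At the golden rule the marginal product of capital equals n+g+δ: 0.3·k^(0.3−1) = 0.1. Solving, k_gold = (0.3/0.1)^(1/0.7) ≈ 4.8040.
Output: y_gold = k_gold^0.3 = 4.8040^0.3 ≈ 1.6013.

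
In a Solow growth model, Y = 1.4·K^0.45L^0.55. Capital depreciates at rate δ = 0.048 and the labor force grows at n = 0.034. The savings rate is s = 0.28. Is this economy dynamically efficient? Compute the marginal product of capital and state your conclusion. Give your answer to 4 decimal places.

dynamically efficient; MPK ≈ 0.1318

Capital per worker breaks even when investment replaces (n + δ)·k; here n + δ = 0.082.
Steady-state k*: s·A·k^0.45 = 0.082·k gives k* = (0.28·1.4/0.082)^(1/0.55) ≈ 17.1951.
MPK = 0.45·1.4·17.1951^(-0.55) ≈ 0.1318.
MPK > n+δ = 0.082, so the economy is dynamically efficient (under-saving).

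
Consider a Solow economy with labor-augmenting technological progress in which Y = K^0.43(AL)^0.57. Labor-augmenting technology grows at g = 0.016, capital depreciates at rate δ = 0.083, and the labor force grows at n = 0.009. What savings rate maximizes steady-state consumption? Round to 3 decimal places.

s_gold = 0.430

The effective depreciation rate is n + g + δ = 0.009 + 0.016 + 0.083 = 0.108.
At the golden rule MPK = n+g+δ, and in any Cobb-Douglas steady state s = (n+g+δ)·k/y = MPK·k/y = capital's share 0.43.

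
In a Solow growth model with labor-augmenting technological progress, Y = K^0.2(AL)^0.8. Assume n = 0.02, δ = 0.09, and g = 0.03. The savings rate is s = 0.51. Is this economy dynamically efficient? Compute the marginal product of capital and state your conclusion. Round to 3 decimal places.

Capital per effective worker breaks even when investment replaces (n + g + δ)·k; here n + g + δ = 0.14.
Steady-state k*: s·k^0.2 = 0.14·k gives k* = (0.51/0.14)^(1/0.8) ≈ 5.0327.
MPK = 0.2·5.0327^(-0.8) ≈ 0.0549.
MPK < n+g+δ = 0.14, so the economy is dynamically inefficient (over-saving).

dynamically inefficient; MPK ≈ 0.055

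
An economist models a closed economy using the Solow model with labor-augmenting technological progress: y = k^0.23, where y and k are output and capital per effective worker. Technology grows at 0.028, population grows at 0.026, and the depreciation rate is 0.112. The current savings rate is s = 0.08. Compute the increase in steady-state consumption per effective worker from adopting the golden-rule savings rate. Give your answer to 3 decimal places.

n + g + δ = 0.026 + 0.028 + 0.112 = 0.166.
Current steady state (s = 0.08): k* = (0.08/0.166)^(1/0.77) ≈ 0.3875, y* = 0.3875^0.23 ≈ 0.8041, c* = (1−0.08)·0.8041 ≈ 0.7398.
Setting f'(k) = n+g+δ gives 0.23·k^(0.23−1) = 0.166, hence k_gold = (0.23/0.166)^(1/0.77) ≈ 1.5273.
y_gold = 1.5273^0.23 ≈ 1.1023, c_gold = y_gold − 0.166·k_gold ≈ 0.8488.
Gain: Δc = 0.8488 − 0.7398 ≈ 0.1090.

Δc ≈ 0.109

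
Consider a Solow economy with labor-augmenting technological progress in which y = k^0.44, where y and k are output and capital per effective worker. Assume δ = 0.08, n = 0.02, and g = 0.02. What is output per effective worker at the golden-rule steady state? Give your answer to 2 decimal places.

Capital per effective worker breaks even when investment replaces (n + g + δ)·k; here n + g + δ = 0.12.
At the golden rule the marginal product of capital equals n+g+δ: 0.44·k^(0.44−1) = 0.12. Solving, k_gold = (0.44/0.12)^(1/0.56) ≈ 10.1772.
Output: y_gold = k_gold^0.44 = 10.1772^0.44 ≈ 2.7756.

y_gold ≈ 2.78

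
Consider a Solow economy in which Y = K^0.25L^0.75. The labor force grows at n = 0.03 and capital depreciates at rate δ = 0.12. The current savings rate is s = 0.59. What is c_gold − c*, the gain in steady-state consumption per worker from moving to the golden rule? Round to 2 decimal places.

Capital per worker breaks even when investment replaces (n + δ)·k; here n + δ = 0.15.
Current steady state (s = 0.59): k* = (0.59/0.15)^(1/0.75) ≈ 6.2089, y* = 6.2089^0.25 ≈ 1.5785, c* = (1−0.59)·1.5785 ≈ 0.6472.
At the golden rule the marginal product of capital equals n+δ: 0.25·k^(0.25−1) = 0.15. Solving, k_gold = (0.25/0.15)^(1/0.75) ≈ 1.9761.
y_gold = 1.9761^0.25 ≈ 1.1856, c_gold = y_gold − 0.15·k_gold ≈ 0.8892.
Gain: Δc = 0.8892 − 0.6472 ≈ 0.2420.

Δc ≈ 0.24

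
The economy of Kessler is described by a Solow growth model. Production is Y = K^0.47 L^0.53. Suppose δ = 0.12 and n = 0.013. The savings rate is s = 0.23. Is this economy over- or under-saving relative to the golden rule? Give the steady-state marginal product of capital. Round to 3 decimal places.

Break-even investment rate: n + δ = 0.013 + 0.12 = 0.133.
Steady-state k*: s·k^0.47 = 0.133·k gives k* = (0.23/0.133)^(1/0.53) ≈ 2.8108.
MPK = 0.47·2.8108^(-0.53) ≈ 0.2718.
MPK > n+δ = 0.133, so the economy is dynamically efficient (under-saving).

under-saving; MPK ≈ 0.272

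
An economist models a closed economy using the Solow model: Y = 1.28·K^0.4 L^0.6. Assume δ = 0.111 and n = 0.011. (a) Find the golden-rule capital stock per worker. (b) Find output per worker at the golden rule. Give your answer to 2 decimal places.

n + δ = 0.011 + 0.111 = 0.122.
At the golden rule the marginal product of capital equals n+δ: 0.4·1.28·k^(0.4−1) = 0.122. Solving, k_gold = (0.4·1.28/0.122)^(1/0.6) ≈ 10.9190.
y_gold = 1.28·10.9190^0.4 ≈ 3.3303.

(a) k_gold ≈ 10.92; (b) y_gold ≈ 3.33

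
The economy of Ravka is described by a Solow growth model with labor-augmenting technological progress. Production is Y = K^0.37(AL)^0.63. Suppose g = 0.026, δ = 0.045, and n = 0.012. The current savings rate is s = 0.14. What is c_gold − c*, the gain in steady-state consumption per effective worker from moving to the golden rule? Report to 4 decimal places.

Break-even investment rate: n + g + δ = 0.012 + 0.026 + 0.045 = 0.083.
Current steady state (s = 0.14): k* = (0.14/0.083)^(1/0.63) ≈ 2.2930, y* = 2.2930^0.37 ≈ 1.3594, c* = (1−0.14)·1.3594 ≈ 1.1691.
At the golden rule the marginal product of capital equals n+g+δ: 0.37·k^(0.37−1) = 0.083. Solving, k_gold = (0.37/0.083)^(1/0.63) ≈ 10.7240.
y_gold = 10.7240^0.37 ≈ 2.4056, c_gold = y_gold − 0.083·k_gold ≈ 1.5156.
Gain: Δc = 1.5156 − 1.1691 ≈ 0.3465.

Δc ≈ 0.3465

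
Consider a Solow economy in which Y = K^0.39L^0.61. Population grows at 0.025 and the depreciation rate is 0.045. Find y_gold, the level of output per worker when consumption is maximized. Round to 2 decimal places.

y_gold ≈ 3.00

n + δ = 0.025 + 0.045 = 0.07.
Golden rule sets MPK = n+δ: 0.39·k^(0.39−1) = 0.07, so k_gold = (0.39/0.07)^(1/0.61) ≈ 16.7069.
Output: y_gold = k_gold^0.39 = 16.7069^0.39 ≈ 2.9987.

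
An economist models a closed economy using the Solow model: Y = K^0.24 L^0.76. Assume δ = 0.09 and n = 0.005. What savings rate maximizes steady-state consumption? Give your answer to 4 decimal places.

s_gold = 0.2400

Capital per worker breaks even when investment replaces (n + δ)·k; here n + δ = 0.095.
At the golden rule MPK = n+δ, and in any Cobb-Douglas steady state s = (n+δ)·k/y = MPK·k/y = capital's share 0.24.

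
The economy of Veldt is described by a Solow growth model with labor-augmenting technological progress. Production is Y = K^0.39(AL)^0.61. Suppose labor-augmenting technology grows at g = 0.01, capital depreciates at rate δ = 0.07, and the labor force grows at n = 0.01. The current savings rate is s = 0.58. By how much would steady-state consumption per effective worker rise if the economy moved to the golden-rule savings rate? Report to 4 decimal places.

n + g + δ = 0.01 + 0.01 + 0.07 = 0.09.
Current steady state (s = 0.58): k* = (0.58/0.09)^(1/0.61) ≈ 21.2097, y* = 21.2097^0.39 ≈ 3.2912, c* = (1−0.58)·3.2912 ≈ 1.3823.
At the golden rule the marginal product of capital equals n+g+δ: 0.39·k^(0.39−1) = 0.09. Solving, k_gold = (0.39/0.09)^(1/0.61) ≈ 11.0655.
y_gold = 11.0655^0.39 ≈ 2.5536, c_gold = y_gold − 0.09·k_gold ≈ 1.5577.
Gain: Δc = 1.5577 − 1.3823 ≈ 0.1754.

Δc ≈ 0.1754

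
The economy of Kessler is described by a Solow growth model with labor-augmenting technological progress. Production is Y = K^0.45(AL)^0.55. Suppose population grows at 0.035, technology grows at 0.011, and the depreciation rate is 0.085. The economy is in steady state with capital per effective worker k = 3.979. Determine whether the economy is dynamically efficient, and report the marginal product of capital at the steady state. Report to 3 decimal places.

n + g + δ = 0.035 + 0.011 + 0.085 = 0.131.
MPK = 0.45·k^(0.45−1) = 0.45·3.979^(-0.55) ≈ 0.2105.
MPK > 0.131, so the economy is dynamically efficient (under-saving).

dynamically efficient; MPK ≈ 0.211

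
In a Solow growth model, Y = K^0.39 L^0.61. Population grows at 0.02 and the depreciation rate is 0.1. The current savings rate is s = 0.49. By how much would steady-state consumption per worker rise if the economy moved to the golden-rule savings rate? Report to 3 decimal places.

Break-even investment rate: n + δ = 0.02 + 0.1 = 0.12.
Current steady state (s = 0.49): k* = (0.49/0.12)^(1/0.61) ≈ 10.0384, y* = 10.0384^0.39 ≈ 2.4584, c* = (1−0.49)·2.4584 ≈ 1.2538.
Maximizing c = f(k) − (n+δ)·k gives f'(k) = n+δ, i.e. 0.39·k^(0.39−1) = 0.12, so k_gold = (0.39/0.12)^(1/0.61) ≈ 6.9048.
y_gold = 6.9048^0.39 ≈ 2.1246, c_gold = y_gold − 0.12·k_gold ≈ 1.2960.
Gain: Δc = 1.2960 − 1.2538 ≈ 0.0422.

Δc ≈ 0.042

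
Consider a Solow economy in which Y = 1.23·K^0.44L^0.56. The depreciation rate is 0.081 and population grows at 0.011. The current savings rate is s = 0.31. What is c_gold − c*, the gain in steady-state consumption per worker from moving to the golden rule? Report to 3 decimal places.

n + δ = 0.011 + 0.081 = 0.092.
Current steady state (s = 0.31): k* = (0.31·1.23/0.092)^(1/0.56) ≈ 12.6660, y* = 1.23·12.6660^0.44 ≈ 3.7590, c* = (1−0.31)·3.7590 ≈ 2.5937.
Golden rule sets MPK = n+δ: 0.44·1.23·k^(0.44−1) = 0.092, so k_gold = (0.44·1.23/0.092)^(1/0.56) ≈ 23.6718.
y_gold = 1.23·23.6718^0.44 ≈ 4.9496, c_gold = y_gold − 0.092·k_gold ≈ 2.7718.
Gain: Δc = 2.7718 − 2.5937 ≈ 0.1781.

Δc ≈ 0.178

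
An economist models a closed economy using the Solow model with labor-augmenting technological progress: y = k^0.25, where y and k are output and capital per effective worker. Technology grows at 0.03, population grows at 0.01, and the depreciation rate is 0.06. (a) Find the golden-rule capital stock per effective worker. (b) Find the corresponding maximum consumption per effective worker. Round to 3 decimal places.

(a) k_gold ≈ 3.393; (b) c_gold ≈ 1.018

The effective depreciation rate is n + g + δ = 0.01 + 0.03 + 0.06 = 0.1.
Golden rule sets MPK = n+g+δ: 0.25·k^(0.25−1) = 0.1, so k_gold = (0.25/0.1)^(1/0.75) ≈ 3.3930.
y_gold = 3.3930^0.25 ≈ 1.3572; c_gold = y_gold − 0.1·k_gold ≈ 1.0179.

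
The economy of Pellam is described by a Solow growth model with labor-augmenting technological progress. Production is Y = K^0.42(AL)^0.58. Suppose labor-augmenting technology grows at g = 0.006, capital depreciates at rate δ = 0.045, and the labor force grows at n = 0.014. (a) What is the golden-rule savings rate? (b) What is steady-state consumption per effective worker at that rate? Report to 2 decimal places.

Break-even investment rate: n + g + δ = 0.014 + 0.006 + 0.045 = 0.065.
For Cobb-Douglas, s_gold equals capital's share: s_gold = 0.42.
Maximizing c = f(k) − (n+g+δ)·k gives f'(k) = n+g+δ, i.e. 0.42·k^(0.42−1) = 0.065, so k_gold = (0.42/0.065)^(1/0.58) ≈ 24.9535.
y_gold = 24.9535^0.42 ≈ 3.8618; c_gold = (1−0.42)·y_gold ≈ 2.2399.

(a) s_gold = 0.42; (b) c_gold ≈ 2.24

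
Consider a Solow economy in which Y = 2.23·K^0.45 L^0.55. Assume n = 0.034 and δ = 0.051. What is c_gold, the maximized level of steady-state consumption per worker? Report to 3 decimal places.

c_gold ≈ 9.244

The effective depreciation rate is n + δ = 0.034 + 0.051 = 0.085.
Setting f'(k) = n+δ gives 0.45·2.23·k^(0.45−1) = 0.085, hence k_gold = (0.45·2.23/0.085)^(1/0.55) ≈ 88.9754.
y_gold = 2.23·88.9754^0.45 ≈ 16.8065.
c_gold = y_gold − (n+δ)·k_gold = 16.8065 − 0.085·88.9754 ≈ 9.2436.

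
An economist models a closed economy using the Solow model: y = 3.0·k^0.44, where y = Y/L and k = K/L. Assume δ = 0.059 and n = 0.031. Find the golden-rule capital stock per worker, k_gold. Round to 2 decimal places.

n + δ = 0.031 + 0.059 = 0.09.
Golden rule sets MPK = n+δ: 0.44·3.0·k^(0.44−1) = 0.09, so k_gold = (0.44·3.0/0.09)^(1/0.56) ≈ 120.9859.

k_gold ≈ 120.99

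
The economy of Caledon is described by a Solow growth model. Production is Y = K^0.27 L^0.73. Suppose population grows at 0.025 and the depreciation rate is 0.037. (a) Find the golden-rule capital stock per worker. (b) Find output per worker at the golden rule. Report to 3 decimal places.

Break-even investment rate: n + δ = 0.025 + 0.037 = 0.062.
Golden rule sets MPK = n+δ: 0.27·k^(0.27−1) = 0.062, so k_gold = (0.27/0.062)^(1/0.73) ≈ 7.5042.
y_gold = 7.5042^0.27 ≈ 1.7232.

(a) k_gold ≈ 7.504; (b) y_gold ≈ 1.723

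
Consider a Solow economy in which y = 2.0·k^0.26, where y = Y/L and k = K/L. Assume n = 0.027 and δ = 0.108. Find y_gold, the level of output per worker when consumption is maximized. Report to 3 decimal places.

n + δ = 0.027 + 0.108 = 0.135.
Setting f'(k) = n+δ gives 0.26·2.0·k^(0.26−1) = 0.135, hence k_gold = (0.26·2.0/0.135)^(1/0.74) ≈ 6.1865.
Output: y_gold = 2.0·k_gold^0.26 = 2.0·6.1865^0.26 ≈ 3.2122.

y_gold ≈ 3.212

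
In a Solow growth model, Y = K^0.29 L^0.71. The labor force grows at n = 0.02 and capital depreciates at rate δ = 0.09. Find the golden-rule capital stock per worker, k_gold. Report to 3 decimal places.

n + δ = 0.02 + 0.09 = 0.11.
At the golden rule the marginal product of capital equals n+δ: 0.29·k^(0.29−1) = 0.11. Solving, k_gold = (0.29/0.11)^(1/0.71) ≈ 3.9171.

k_gold ≈ 3.917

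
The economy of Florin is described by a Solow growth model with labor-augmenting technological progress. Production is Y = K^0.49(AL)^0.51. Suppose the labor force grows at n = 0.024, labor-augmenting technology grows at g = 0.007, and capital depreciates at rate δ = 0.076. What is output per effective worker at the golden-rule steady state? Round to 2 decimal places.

y_gold ≈ 4.31

The effective depreciation rate is n + g + δ = 0.024 + 0.007 + 0.076 = 0.107.
Golden rule sets MPK = n+g+δ: 0.49·k^(0.49−1) = 0.107, so k_gold = (0.49/0.107)^(1/0.51) ≈ 19.7565.
Output: y_gold = k_gold^0.49 = 19.7565^0.49 ≈ 4.3142.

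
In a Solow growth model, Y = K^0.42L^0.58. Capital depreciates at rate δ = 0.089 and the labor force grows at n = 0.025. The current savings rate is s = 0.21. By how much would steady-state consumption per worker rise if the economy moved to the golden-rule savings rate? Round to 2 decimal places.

The effective depreciation rate is n + δ = 0.025 + 0.089 = 0.114.
Current steady state (s = 0.21): k* = (0.21/0.114)^(1/0.58) ≈ 2.8671, y* = 2.8671^0.42 ≈ 1.5564, c* = (1−0.21)·1.5564 ≈ 1.2296.
At the golden rule the marginal product of capital equals n+δ: 0.42·k^(0.42−1) = 0.114. Solving, k_gold = (0.42/0.114)^(1/0.58) ≈ 9.4723.
y_gold = 9.4723^0.42 ≈ 2.5711, c_gold = y_gold − 0.114·k_gold ≈ 1.4912.
Gain: Δc = 1.4912 − 1.2296 ≈ 0.2616.

Δc ≈ 0.26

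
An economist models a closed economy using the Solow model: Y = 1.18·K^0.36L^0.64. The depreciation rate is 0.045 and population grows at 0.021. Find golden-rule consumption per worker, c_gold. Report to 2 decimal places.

Capital per worker breaks even when investment replaces (n + δ)·k; here n + δ = 0.066.
Maximizing c = f(k) − (n+δ)·k gives f'(k) = n+δ, i.e. 0.36·1.18·k^(0.36−1) = 0.066, so k_gold = (0.36·1.18/0.066)^(1/0.64) ≈ 18.3443.
y_gold = 1.18·18.3443^0.36 ≈ 3.3631.
c_gold = y_gold − (n+δ)·k_gold = 3.3631 − 0.066·18.3443 ≈ 2.1524.

c_gold ≈ 2.15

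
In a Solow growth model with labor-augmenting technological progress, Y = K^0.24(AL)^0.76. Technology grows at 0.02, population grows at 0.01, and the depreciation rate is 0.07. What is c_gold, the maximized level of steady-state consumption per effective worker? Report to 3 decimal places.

c_gold ≈ 1.002

n + g + δ = 0.01 + 0.02 + 0.07 = 0.1.
Golden rule sets MPK = n+g+δ: 0.24·k^(0.24−1) = 0.1, so k_gold = (0.24/0.1)^(1/0.76) ≈ 3.1643.
y_gold = 3.1643^0.24 ≈ 1.3185.
c_gold = y_gold − (n+g+δ)·k_gold = 1.3185 − 0.1·3.1643 ≈ 1.0020.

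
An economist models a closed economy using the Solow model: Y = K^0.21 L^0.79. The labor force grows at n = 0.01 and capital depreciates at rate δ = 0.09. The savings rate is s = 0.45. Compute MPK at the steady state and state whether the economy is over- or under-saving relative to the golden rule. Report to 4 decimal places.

n + δ = 0.01 + 0.09 = 0.1.
Steady-state k*: s·k^0.21 = 0.1·k gives k* = (0.45/0.1)^(1/0.79) ≈ 6.7120.
MPK = 0.21·6.7120^(-0.79) ≈ 0.0467.
MPK < n+δ = 0.1, so the economy is dynamically inefficient (over-saving).

over-saving; MPK ≈ 0.0467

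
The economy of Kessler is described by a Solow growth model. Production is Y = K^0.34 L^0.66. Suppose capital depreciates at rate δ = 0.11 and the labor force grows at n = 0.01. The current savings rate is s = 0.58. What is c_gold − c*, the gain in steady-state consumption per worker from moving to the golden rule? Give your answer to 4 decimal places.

The effective depreciation rate is n + δ = 0.01 + 0.11 = 0.12.
Current steady state (s = 0.58): k* = (0.58/0.12)^(1/0.66) ≈ 10.8827, y* = 10.8827^0.34 ≈ 2.2516, c* = (1−0.58)·2.2516 ≈ 0.9457.
At the golden rule the marginal product of capital equals n+δ: 0.34·k^(0.34−1) = 0.12. Solving, k_gold = (0.34/0.12)^(1/0.66) ≈ 4.8451.
y_gold = 4.8451^0.34 ≈ 1.7100, c_gold = y_gold − 0.12·k_gold ≈ 1.1286.
Gain: Δc = 1.1286 − 0.9457 ≈ 0.1829.

Δc ≈ 0.1829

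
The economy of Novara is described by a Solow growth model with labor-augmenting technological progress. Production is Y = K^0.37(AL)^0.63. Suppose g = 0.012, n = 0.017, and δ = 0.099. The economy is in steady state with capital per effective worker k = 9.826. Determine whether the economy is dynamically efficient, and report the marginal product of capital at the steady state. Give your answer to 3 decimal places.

dynamically inefficient; MPK ≈ 0.088

The effective depreciation rate is n + g + δ = 0.017 + 0.012 + 0.099 = 0.128.
MPK = 0.37·k^(0.37−1) = 0.37·9.826^(-0.63) ≈ 0.0877.
MPK < 0.128, so the economy is dynamically inefficient (over-saving).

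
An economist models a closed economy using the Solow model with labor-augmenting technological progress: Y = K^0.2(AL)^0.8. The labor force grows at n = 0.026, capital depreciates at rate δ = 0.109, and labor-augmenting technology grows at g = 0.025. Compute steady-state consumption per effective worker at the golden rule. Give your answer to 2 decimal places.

c_gold ≈ 0.85

The effective depreciation rate is n + g + δ = 0.026 + 0.025 + 0.109 = 0.16.
Setting f'(k) = n+g+δ gives 0.2·k^(0.2−1) = 0.16, hence k_gold = (0.2/0.16)^(1/0.8) ≈ 1.3217.
y_gold = 1.3217^0.2 ≈ 1.0574.
c_gold = y_gold − (n+g+δ)·k_gold = 1.0574 − 0.16·1.3217 ≈ 0.8459.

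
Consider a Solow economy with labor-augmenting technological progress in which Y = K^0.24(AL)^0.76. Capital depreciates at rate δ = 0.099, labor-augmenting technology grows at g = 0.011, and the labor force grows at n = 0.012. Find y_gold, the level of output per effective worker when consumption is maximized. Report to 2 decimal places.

y_gold ≈ 1.24

n + g + δ = 0.012 + 0.011 + 0.099 = 0.122.
Golden rule sets MPK = n+g+δ: 0.24·k^(0.24−1) = 0.122, so k_gold = (0.24/0.122)^(1/0.76) ≈ 2.4358.
Output: y_gold = k_gold^0.24 = 2.4358^0.24 ≈ 1.2382.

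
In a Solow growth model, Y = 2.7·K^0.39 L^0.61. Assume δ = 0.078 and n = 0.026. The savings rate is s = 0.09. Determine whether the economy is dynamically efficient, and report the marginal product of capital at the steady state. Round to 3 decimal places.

n + δ = 0.026 + 0.078 = 0.104.
Steady-state k*: s·A·k^0.39 = 0.104·k gives k* = (0.09·2.7/0.104)^(1/0.61) ≈ 4.0199.
MPK = 0.39·2.7·4.0199^(-0.61) ≈ 0.4507.
MPK > n+δ = 0.104, so the economy is dynamically efficient (under-saving).

dynamically efficient; MPK ≈ 0.451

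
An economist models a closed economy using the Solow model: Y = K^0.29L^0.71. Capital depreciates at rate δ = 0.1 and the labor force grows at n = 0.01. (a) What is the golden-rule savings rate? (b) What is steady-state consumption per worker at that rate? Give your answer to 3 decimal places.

(a) s_gold = 0.290; (b) c_gold ≈ 1.055

n + δ = 0.01 + 0.1 = 0.11.
For Cobb-Douglas, s_gold equals capital's share: s_gold = 0.29.
Setting f'(k) = n+δ gives 0.29·k^(0.29−1) = 0.11, hence k_gold = (0.29/0.11)^(1/0.71) ≈ 3.9171.
y_gold = 3.9171^0.29 ≈ 1.4858; c_gold = (1−0.29)·y_gold ≈ 1.0549.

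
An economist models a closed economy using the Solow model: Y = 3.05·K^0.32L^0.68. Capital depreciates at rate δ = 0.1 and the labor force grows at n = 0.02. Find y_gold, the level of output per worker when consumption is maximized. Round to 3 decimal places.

y_gold ≈ 8.178

n + δ = 0.02 + 0.1 = 0.12.
Setting f'(k) = n+δ gives 0.32·3.05·k^(0.32−1) = 0.12, hence k_gold = (0.32·3.05/0.12)^(1/0.68) ≈ 21.8087.
Output: y_gold = 3.05·k_gold^0.32 = 3.05·21.8087^0.32 ≈ 8.1783.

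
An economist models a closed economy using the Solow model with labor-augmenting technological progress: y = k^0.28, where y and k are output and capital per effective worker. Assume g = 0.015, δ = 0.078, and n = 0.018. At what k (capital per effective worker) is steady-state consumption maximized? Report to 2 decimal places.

k_gold ≈ 3.61

n + g + δ = 0.018 + 0.015 + 0.078 = 0.111.
Golden rule sets MPK = n+g+δ: 0.28·k^(0.28−1) = 0.111, so k_gold = (0.28/0.111)^(1/0.72) ≈ 3.6150.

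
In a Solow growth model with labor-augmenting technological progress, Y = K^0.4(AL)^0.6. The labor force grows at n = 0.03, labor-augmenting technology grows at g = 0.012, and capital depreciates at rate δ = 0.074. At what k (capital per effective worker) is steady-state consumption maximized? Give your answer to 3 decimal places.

k_gold ≈ 7.871

The effective depreciation rate is n + g + δ = 0.03 + 0.012 + 0.074 = 0.116.
At the golden rule the marginal product of capital equals n+g+δ: 0.4·k^(0.4−1) = 0.116. Solving, k_gold = (0.4/0.116)^(1/0.6) ≈ 7.8705.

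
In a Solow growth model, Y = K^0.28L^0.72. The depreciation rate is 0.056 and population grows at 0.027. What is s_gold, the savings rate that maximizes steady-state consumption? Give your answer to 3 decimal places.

s_gold = 0.280

Capital per worker breaks even when investment replaces (n + δ)·k; here n + δ = 0.083.
At the golden rule MPK = n+δ, and in any Cobb-Douglas steady state s = (n+δ)·k/y = MPK·k/y = capital's share 0.28.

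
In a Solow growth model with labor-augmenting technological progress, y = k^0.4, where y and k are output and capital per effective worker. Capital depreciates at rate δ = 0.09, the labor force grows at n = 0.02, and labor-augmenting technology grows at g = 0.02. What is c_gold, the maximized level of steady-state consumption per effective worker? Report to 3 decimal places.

Break-even investment rate: n + g + δ = 0.02 + 0.02 + 0.09 = 0.13.
Golden rule sets MPK = n+g+δ: 0.4·k^(0.4−1) = 0.13, so k_gold = (0.4/0.13)^(1/0.6) ≈ 6.5092.
y_gold = 6.5092^0.4 ≈ 2.1155.
c_gold = y_gold − (n+g+δ)·k_gold = 2.1155 − 0.13·6.5092 ≈ 1.2693.

c_gold ≈ 1.269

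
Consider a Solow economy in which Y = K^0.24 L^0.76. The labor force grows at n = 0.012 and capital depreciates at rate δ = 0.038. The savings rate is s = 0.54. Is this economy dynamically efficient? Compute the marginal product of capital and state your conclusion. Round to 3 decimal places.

n + δ = 0.012 + 0.038 = 0.05.
Steady-state k*: s·k^0.24 = 0.05·k gives k* = (0.54/0.05)^(1/0.76) ≈ 22.8964.
MPK = 0.24·22.8964^(-0.76) ≈ 0.0222.
MPK < n+δ = 0.05, so the economy is dynamically inefficient (over-saving).

dynamically inefficient; MPK ≈ 0.022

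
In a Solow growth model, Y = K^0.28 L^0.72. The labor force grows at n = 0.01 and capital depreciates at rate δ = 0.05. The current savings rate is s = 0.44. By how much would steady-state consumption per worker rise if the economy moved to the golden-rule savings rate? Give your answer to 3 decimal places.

n + δ = 0.01 + 0.05 = 0.06.
Current steady state (s = 0.44): k* = (0.44/0.06)^(1/0.72) ≈ 15.9150, y* = 15.9150^0.28 ≈ 2.1702, c* = (1−0.44)·2.1702 ≈ 1.2153.
Maximizing c = f(k) − (n+δ)·k gives f'(k) = n+δ, i.e. 0.28·k^(0.28−1) = 0.06, so k_gold = (0.28/0.06)^(1/0.72) ≈ 8.4952.
y_gold = 8.4952^0.28 ≈ 1.8204, c_gold = y_gold − 0.06·k_gold ≈ 1.3107.
Gain: Δc = 1.3107 − 1.2153 ≈ 0.0954.

Δc ≈ 0.095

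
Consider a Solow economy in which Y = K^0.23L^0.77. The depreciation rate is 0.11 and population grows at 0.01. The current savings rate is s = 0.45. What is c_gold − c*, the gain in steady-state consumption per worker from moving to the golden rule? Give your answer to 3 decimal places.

Δc ≈ 0.119

Capital per worker breaks even when investment replaces (n + δ)·k; here n + δ = 0.12.
Current steady state (s = 0.45): k* = (0.45/0.12)^(1/0.77) ≈ 5.5654, y* = 5.5654^0.23 ≈ 1.4841, c* = (1−0.45)·1.4841 ≈ 0.8163.
At the golden rule the marginal product of capital equals n+δ: 0.23·k^(0.23−1) = 0.12. Solving, k_gold = (0.23/0.12)^(1/0.77) ≈ 2.3278.
y_gold = 2.3278^0.23 ≈ 1.2145, c_gold = y_gold − 0.12·k_gold ≈ 0.9352.
Gain: Δc = 0.9352 − 0.8163 ≈ 0.1189.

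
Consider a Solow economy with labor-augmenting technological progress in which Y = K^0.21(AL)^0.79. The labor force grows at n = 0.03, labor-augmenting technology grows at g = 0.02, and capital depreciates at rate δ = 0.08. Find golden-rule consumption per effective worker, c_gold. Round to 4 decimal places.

The effective depreciation rate is n + g + δ = 0.03 + 0.02 + 0.08 = 0.13.
At the golden rule the marginal product of capital equals n+g+δ: 0.21·k^(0.21−1) = 0.13. Solving, k_gold = (0.21/0.13)^(1/0.79) ≈ 1.8350.
y_gold = 1.8350^0.21 ≈ 1.1360.
c_gold = y_gold − (n+g+δ)·k_gold = 1.1360 − 0.13·1.8350 ≈ 0.8974.

c_gold ≈ 0.8974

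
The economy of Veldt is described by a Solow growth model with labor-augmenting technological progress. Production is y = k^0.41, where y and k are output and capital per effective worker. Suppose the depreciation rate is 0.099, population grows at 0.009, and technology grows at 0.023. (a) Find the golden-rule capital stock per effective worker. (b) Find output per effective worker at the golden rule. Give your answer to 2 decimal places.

The effective depreciation rate is n + g + δ = 0.009 + 0.023 + 0.099 = 0.131.
Setting f'(k) = n+g+δ gives 0.41·k^(0.41−1) = 0.131, hence k_gold = (0.41/0.131)^(1/0.59) ≈ 6.9159.
y_gold = 6.9159^0.41 ≈ 2.2097.

(a) k_gold ≈ 6.92; (b) y_gold ≈ 2.21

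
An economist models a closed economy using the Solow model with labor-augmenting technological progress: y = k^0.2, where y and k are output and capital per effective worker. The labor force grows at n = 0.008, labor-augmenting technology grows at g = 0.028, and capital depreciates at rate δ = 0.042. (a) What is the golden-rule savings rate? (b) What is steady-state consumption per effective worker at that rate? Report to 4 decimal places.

(a) s_gold = 0.2000; (b) c_gold ≈ 1.0123

n + g + δ = 0.008 + 0.028 + 0.042 = 0.078.
For Cobb-Douglas, s_gold equals capital's share: s_gold = 0.2.
Maximizing c = f(k) − (n+g+δ)·k gives f'(k) = n+g+δ, i.e. 0.2·k^(0.2−1) = 0.078, so k_gold = (0.2/0.078)^(1/0.8) ≈ 3.2447.
y_gold = 3.2447^0.2 ≈ 1.2654; c_gold = (1−0.2)·y_gold ≈ 1.0123.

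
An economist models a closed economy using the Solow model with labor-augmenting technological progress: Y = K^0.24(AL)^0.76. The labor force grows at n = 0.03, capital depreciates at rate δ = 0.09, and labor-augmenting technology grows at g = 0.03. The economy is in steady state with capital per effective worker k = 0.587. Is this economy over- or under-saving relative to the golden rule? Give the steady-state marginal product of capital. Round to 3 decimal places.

under-saving; MPK ≈ 0.360

n + g + δ = 0.03 + 0.03 + 0.09 = 0.15.
MPK = 0.24·k^(0.24−1) = 0.24·0.587^(-0.76) ≈ 0.3598.
MPK > 0.15, so the economy is dynamically efficient (under-saving).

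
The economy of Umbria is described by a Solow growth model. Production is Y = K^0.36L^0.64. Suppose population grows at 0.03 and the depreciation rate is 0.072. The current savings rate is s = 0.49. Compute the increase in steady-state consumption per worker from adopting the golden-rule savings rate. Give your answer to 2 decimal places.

Capital per worker breaks even when investment replaces (n + δ)·k; here n + δ = 0.102.
Current steady state (s = 0.49): k* = (0.49/0.102)^(1/0.64) ≈ 11.6143, y* = 11.6143^0.36 ≈ 2.4177, c* = (1−0.49)·2.4177 ≈ 1.2330.
At the golden rule the marginal product of capital equals n+δ: 0.36·k^(0.36−1) = 0.102. Solving, k_gold = (0.36/0.102)^(1/0.64) ≈ 7.1744.
y_gold = 7.1744^0.36 ≈ 2.0327, c_gold = y_gold − 0.102·k_gold ≈ 1.3010.
Gain: Δc = 1.3010 − 1.2330 ≈ 0.0679.

Δc ≈ 0.07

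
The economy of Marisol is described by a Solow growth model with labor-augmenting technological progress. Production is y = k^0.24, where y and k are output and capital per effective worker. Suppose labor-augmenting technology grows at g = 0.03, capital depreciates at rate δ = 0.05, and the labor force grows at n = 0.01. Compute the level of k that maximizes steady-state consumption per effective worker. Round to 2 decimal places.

k_gold ≈ 3.63

The effective depreciation rate is n + g + δ = 0.01 + 0.03 + 0.05 = 0.09.
At the golden rule the marginal product of capital equals n+g+δ: 0.24·k^(0.24−1) = 0.09. Solving, k_gold = (0.24/0.09)^(1/0.76) ≈ 3.6348.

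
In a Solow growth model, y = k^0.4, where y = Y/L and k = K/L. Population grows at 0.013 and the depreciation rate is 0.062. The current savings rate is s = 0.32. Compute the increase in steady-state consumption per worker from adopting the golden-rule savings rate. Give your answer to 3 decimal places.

Capital per worker breaks even when investment replaces (n + δ)·k; here n + δ = 0.075.
Current steady state (s = 0.32): k* = (0.32/0.075)^(1/0.6) ≈ 11.2240, y* = 11.2240^0.4 ≈ 2.6306, c* = (1−0.32)·2.6306 ≈ 1.7888.
Golden rule sets MPK = n+δ: 0.4·k^(0.4−1) = 0.075, so k_gold = (0.4/0.075)^(1/0.6) ≈ 16.2804.
y_gold = 16.2804^0.4 ≈ 3.0526, c_gold = y_gold − 0.075·k_gold ≈ 1.8315.
Gain: Δc = 1.8315 − 1.7888 ≈ 0.0427.

Δc ≈ 0.043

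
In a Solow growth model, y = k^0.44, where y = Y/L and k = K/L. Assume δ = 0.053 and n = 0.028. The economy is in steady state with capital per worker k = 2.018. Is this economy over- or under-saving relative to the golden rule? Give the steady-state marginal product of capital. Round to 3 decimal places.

under-saving; MPK ≈ 0.297

Capital per worker breaks even when investment replaces (n + δ)·k; here n + δ = 0.081.
MPK = 0.44·k^(0.44−1) = 0.44·2.018^(-0.56) ≈ 0.2970.
MPK > 0.081, so the economy is dynamically efficient (under-saving).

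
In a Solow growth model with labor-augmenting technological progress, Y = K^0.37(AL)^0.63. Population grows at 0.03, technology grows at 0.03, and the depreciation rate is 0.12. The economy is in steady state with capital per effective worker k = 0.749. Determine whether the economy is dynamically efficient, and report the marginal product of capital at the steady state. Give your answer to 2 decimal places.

The effective depreciation rate is n + g + δ = 0.03 + 0.03 + 0.12 = 0.18.
MPK = 0.37·k^(0.37−1) = 0.37·0.749^(-0.63) ≈ 0.4439.
MPK > 0.18, so the economy is dynamically efficient (under-saving).

dynamically efficient; MPK ≈ 0.44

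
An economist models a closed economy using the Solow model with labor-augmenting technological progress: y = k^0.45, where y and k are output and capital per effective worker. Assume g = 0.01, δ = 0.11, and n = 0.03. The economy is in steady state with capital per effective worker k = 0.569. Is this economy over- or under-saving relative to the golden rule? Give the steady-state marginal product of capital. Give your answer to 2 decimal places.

under-saving; MPK ≈ 0.61

Break-even investment rate: n + g + δ = 0.03 + 0.01 + 0.11 = 0.15.
MPK = 0.45·k^(0.45−1) = 0.45·0.569^(-0.55) ≈ 0.6136.
MPK > 0.15, so the economy is dynamically efficient (under-saving).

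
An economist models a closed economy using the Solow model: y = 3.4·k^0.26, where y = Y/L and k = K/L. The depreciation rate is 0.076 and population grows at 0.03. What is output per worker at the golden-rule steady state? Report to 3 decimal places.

Capital per worker breaks even when investment replaces (n + δ)·k; here n + δ = 0.106.
Setting f'(k) = n+δ gives 0.26·3.4·k^(0.26−1) = 0.106, hence k_gold = (0.26·3.4/0.106)^(1/0.74) ≈ 17.5708.
Output: y_gold = 3.4·k_gold^0.26 = 3.4·17.5708^0.26 ≈ 7.1635.

y_gold ≈ 7.163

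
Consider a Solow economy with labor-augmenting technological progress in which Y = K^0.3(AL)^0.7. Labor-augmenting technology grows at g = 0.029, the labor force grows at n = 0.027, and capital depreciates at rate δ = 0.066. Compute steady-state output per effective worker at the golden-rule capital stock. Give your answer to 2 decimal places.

y_gold ≈ 1.47

Capital per effective worker breaks even when investment replaces (n + g + δ)·k; here n + g + δ = 0.122.
At the golden rule the marginal product of capital equals n+g+δ: 0.3·k^(0.3−1) = 0.122. Solving, k_gold = (0.3/0.122)^(1/0.7) ≈ 3.6160.
Output: y_gold = k_gold^0.3 = 3.6160^0.3 ≈ 1.4705.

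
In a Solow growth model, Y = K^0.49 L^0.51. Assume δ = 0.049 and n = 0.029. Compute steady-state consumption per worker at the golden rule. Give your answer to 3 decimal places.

n + δ = 0.029 + 0.049 = 0.078.
Golden rule sets MPK = n+δ: 0.49·k^(0.49−1) = 0.078, so k_gold = (0.49/0.078)^(1/0.51) ≈ 36.7202.
y_gold = 36.7202^0.49 ≈ 5.8453.
c_gold = y_gold − (n+δ)·k_gold = 5.8453 − 0.078·36.7202 ≈ 2.9811.

c_gold ≈ 2.981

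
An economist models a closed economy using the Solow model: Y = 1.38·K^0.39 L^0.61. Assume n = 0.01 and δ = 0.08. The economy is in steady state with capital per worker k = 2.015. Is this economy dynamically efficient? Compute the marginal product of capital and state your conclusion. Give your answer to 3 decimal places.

dynamically efficient; MPK ≈ 0.351

Break-even investment rate: n + δ = 0.01 + 0.08 = 0.09.
MPK = 0.39·1.38·k^(0.39−1) = 0.39·1.38·2.015^(-0.61) ≈ 0.3510.
MPK > 0.09, so the economy is dynamically efficient (under-saving).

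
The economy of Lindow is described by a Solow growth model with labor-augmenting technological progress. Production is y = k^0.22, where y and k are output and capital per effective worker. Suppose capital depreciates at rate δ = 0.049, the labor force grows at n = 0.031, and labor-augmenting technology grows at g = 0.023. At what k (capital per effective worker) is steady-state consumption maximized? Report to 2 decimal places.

k_gold ≈ 2.65

Capital per effective worker breaks even when investment replaces (n + g + δ)·k; here n + g + δ = 0.103.
Golden rule sets MPK = n+g+δ: 0.22·k^(0.22−1) = 0.103, so k_gold = (0.22/0.103)^(1/0.78) ≈ 2.6457.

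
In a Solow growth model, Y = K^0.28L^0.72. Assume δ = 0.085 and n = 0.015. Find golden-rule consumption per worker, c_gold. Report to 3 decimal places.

Break-even investment rate: n + δ = 0.015 + 0.085 = 0.1.
Maximizing c = f(k) − (n+δ)·k gives f'(k) = n+δ, i.e. 0.28·k^(0.28−1) = 0.1, so k_gold = (0.28/0.1)^(1/0.72) ≈ 4.1788.
y_gold = 4.1788^0.28 ≈ 1.4924.
c_gold = y_gold − (n+δ)·k_gold = 1.4924 − 0.1·4.1788 ≈ 1.0746.

c_gold ≈ 1.075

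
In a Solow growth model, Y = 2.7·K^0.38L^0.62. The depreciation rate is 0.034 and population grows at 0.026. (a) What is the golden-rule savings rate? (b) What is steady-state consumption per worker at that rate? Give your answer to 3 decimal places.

(a) s_gold = 0.380; (b) c_gold ≈ 9.538

Capital per worker breaks even when investment replaces (n + δ)·k; here n + δ = 0.06.
For Cobb-Douglas, s_gold equals capital's share: s_gold = 0.38.
At the golden rule the marginal product of capital equals n+δ: 0.38·2.7·k^(0.38−1) = 0.06. Solving, k_gold = (0.38·2.7/0.06)^(1/0.62) ≈ 97.4324.
y_gold = 2.7·97.4324^0.38 ≈ 15.3841; c_gold = (1−0.38)·y_gold ≈ 9.5381.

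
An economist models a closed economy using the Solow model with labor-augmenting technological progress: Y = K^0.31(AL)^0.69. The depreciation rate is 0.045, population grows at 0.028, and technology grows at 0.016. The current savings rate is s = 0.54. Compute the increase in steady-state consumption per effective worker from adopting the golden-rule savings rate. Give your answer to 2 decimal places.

Δc ≈ 0.17

n + g + δ = 0.028 + 0.016 + 0.045 = 0.089.
Current steady state (s = 0.54): k* = (0.54/0.089)^(1/0.69) ≈ 13.6392, y* = 13.6392^0.31 ≈ 2.2479, c* = (1−0.54)·2.2479 ≈ 1.0341.
At the golden rule the marginal product of capital equals n+g+δ: 0.31·k^(0.31−1) = 0.089. Solving, k_gold = (0.31/0.089)^(1/0.69) ≈ 6.1019.
y_gold = 6.1019^0.31 ≈ 1.7518, c_gold = y_gold − 0.089·k_gold ≈ 1.2088.
Gain: Δc = 1.2088 − 1.0341 ≈ 0.1747.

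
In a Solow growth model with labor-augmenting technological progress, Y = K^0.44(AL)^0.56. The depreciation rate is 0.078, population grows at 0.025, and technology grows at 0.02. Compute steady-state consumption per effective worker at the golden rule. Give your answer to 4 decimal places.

c_gold ≈ 1.5245

Break-even investment rate: n + g + δ = 0.025 + 0.02 + 0.078 = 0.123.
Golden rule sets MPK = n+g+δ: 0.44·k^(0.44−1) = 0.123, so k_gold = (0.44/0.123)^(1/0.56) ≈ 9.7382.
y_gold = 9.7382^0.44 ≈ 2.7223.
c_gold = y_gold − (n+g+δ)·k_gold = 2.7223 − 0.123·9.7382 ≈ 1.5245.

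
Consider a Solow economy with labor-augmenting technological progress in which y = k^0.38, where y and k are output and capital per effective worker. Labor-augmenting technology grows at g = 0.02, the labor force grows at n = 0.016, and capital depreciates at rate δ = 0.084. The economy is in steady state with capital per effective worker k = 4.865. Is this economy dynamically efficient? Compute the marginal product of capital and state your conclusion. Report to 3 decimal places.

Capital per effective worker breaks even when investment replaces (n + g + δ)·k; here n + g + δ = 0.12.
MPK = 0.38·k^(0.38−1) = 0.38·4.865^(-0.62) ≈ 0.1425.
MPK > 0.12, so the economy is dynamically efficient (under-saving).

dynamically efficient; MPK ≈ 0.142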